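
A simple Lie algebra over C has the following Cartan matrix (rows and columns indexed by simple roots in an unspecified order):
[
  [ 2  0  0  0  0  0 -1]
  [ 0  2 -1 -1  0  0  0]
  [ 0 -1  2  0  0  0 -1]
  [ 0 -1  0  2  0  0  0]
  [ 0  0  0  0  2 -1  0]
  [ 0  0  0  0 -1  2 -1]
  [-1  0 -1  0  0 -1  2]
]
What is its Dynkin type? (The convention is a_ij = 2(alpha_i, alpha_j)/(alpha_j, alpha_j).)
The matrix has rank 7 with 2's on the diagonal. Reading the off-diagonal entries as Dynkin edges (a single edge where a_ij = a_ji = -1; a double or triple edge where a_ij * a_ji = 2 or 3), the diagram is a chain of 6 nodes with one extra node attached to the third node from one end (E_7). One simple-root ordering that puts it in standard form is (alpha_5, alpha_1, alpha_6, alpha_7, alpha_3, alpha_2, alpha_4). So the algebra is type E_7.

E_7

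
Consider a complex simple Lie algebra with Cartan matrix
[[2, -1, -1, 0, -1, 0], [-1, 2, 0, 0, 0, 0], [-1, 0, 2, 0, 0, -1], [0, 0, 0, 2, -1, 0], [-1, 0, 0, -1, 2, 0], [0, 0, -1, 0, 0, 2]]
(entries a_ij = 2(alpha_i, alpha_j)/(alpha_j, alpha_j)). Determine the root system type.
type E_6

The matrix has rank 6 with 2's on the diagonal. Reading the off-diagonal entries as Dynkin edges (a single edge where a_ij = a_ji = -1; a double or triple edge where a_ij * a_ji = 2 or 3), the diagram is a chain of 5 nodes with one extra node attached to the third node from one end (E_6). One simple-root ordering that puts it in standard form is (alpha_4, alpha_2, alpha_5, alpha_1, alpha_3, alpha_6). So the algebra is type E_6.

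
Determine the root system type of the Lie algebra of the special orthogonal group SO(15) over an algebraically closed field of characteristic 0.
B7

This is so(15) with 15 odd, which has dimension 15(15-1)/2 = 105 and rank (15-1)/2 = 7. In the classification of classical Lie algebras, the orthogonal algebra so(2n+1) in an odd number of variables has type B_n; here n = 7, so the Dynkin diagram is a chain of 7 nodes with a double edge at one end; the terminal node there is the unique short simple root (B_7). Hence the type is B_7.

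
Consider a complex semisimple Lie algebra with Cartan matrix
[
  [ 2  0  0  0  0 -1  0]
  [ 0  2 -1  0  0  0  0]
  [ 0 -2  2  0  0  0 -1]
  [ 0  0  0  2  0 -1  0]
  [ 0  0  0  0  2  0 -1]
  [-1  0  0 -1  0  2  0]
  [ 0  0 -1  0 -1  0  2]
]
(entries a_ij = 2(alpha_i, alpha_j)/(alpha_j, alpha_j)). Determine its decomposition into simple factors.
The diagram associated to this matrix has two connected components: the simple roots {alpha_1, alpha_4, alpha_6} form a chain of 3 nodes with single edges (A_3), and {alpha_2, alpha_3, alpha_5, alpha_7} form a chain of 4 nodes with a double edge at one end; the terminal node there is the unique short simple root (B_4). A semisimple Lie algebra decomposes uniquely as the direct sum of simple ideals, one per connected component of its Dynkin diagram, so g ≅ A_3 ⊕ B_4 (dimension 15 + 36 = 51).

A_3 (sl(4)) + B_4 (so(9))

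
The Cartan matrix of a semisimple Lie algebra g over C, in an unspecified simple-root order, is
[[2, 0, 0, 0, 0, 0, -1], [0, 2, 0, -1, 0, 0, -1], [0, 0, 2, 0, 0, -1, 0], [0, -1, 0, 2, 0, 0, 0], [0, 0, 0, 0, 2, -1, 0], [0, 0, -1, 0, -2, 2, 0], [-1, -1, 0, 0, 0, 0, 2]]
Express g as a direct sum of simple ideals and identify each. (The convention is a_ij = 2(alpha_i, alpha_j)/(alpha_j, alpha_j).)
type A_4 ⊕ type B_3

The diagram associated to this matrix has two connected components: the simple roots {alpha_1, alpha_2, alpha_4, alpha_7} form a chain of 4 nodes with single edges (A_4), and {alpha_3, alpha_5, alpha_6} form a chain of 3 nodes with a double edge at one end; the terminal node there is the unique short simple root (B_3). A semisimple Lie algebra decomposes uniquely as the direct sum of simple ideals, one per connected component of its Dynkin diagram, so g ≅ A_4 ⊕ B_3 (dimension 24 + 21 = 45).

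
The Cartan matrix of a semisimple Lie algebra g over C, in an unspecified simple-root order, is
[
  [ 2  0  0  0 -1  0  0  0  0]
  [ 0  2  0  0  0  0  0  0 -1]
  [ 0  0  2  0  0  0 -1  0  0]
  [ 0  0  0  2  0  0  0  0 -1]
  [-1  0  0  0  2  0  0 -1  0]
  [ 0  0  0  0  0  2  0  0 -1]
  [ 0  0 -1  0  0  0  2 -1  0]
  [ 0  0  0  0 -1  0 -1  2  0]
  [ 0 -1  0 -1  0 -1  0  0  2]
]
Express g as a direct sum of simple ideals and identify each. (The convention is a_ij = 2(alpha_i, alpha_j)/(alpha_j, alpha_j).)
A5 + D4

The diagram associated to this matrix has two connected components: the simple roots {alpha_1, alpha_3, alpha_5, alpha_7, alpha_8} form a chain of 5 nodes with single edges (A_5), and {alpha_2, alpha_4, alpha_6, alpha_9} form a chain of 2 nodes with a fork of two nodes at one end (D_4). A semisimple Lie algebra decomposes uniquely as the direct sum of simple ideals, one per connected component of its Dynkin diagram, so g ≅ A_5 ⊕ D_4 (dimension 35 + 28 = 63).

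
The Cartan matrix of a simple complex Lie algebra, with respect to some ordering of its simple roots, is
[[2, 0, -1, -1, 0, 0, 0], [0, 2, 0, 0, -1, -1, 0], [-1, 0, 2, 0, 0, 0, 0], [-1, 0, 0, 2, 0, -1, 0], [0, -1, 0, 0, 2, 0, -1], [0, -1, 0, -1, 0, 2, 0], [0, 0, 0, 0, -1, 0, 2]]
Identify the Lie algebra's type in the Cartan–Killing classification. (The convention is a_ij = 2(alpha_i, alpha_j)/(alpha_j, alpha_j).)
The matrix has rank 7 with 2's on the diagonal. Reading the off-diagonal entries as Dynkin edges (a single edge where a_ij = a_ji = -1; a double or triple edge where a_ij * a_ji = 2 or 3), the diagram is a chain of 7 nodes with single edges (A_7). One simple-root ordering that puts it in standard form is (alpha_7, alpha_5, alpha_2, alpha_6, alpha_4, alpha_1, alpha_3). So the algebra is type A_7, i.e. sl(8).

A_7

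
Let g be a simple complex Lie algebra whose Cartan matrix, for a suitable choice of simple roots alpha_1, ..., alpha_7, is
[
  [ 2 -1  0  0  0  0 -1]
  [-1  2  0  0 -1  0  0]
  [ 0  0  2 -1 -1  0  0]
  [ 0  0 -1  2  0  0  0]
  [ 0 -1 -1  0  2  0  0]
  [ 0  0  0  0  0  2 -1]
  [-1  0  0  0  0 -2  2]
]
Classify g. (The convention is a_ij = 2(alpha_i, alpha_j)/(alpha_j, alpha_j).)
type B_7

The matrix has rank 7 with 2's on the diagonal. Reading the off-diagonal entries as Dynkin edges (a single edge where a_ij = a_ji = -1; a double or triple edge where a_ij * a_ji = 2 or 3), the diagram is a chain of 7 nodes with a double edge at one end; the terminal node there is the unique short simple root (B_7). One simple-root ordering that puts it in standard form is (alpha_4, alpha_3, alpha_5, alpha_2, alpha_1, alpha_7, alpha_6). So the algebra is type B_7, i.e. so(15).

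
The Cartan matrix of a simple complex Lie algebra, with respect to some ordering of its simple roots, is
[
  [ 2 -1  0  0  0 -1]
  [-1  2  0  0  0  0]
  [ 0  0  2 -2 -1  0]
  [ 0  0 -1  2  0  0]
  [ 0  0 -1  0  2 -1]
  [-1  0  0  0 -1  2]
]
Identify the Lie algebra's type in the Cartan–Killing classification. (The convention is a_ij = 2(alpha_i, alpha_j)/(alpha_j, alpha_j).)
The matrix has rank 6 with 2's on the diagonal. Reading the off-diagonal entries as Dynkin edges (a single edge where a_ij = a_ji = -1; a double or triple edge where a_ij * a_ji = 2 or 3), the diagram is a chain of 6 nodes with a double edge at one end; the terminal node there is the unique short simple root (B_6). One simple-root ordering that puts it in standard form is (alpha_2, alpha_1, alpha_6, alpha_5, alpha_3, alpha_4). So the algebra is type B_6, i.e. so(13).

B6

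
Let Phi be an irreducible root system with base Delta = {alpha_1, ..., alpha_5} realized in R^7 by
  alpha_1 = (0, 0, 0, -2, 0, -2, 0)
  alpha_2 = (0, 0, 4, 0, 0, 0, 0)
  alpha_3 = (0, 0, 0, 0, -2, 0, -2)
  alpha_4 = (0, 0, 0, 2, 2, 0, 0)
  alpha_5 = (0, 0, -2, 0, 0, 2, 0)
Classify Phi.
type C_5

Compute the Cartan integers a_ij = 2(alpha_i, alpha_j)/(alpha_j, alpha_j); the resulting 5x5 Cartan matrix is
[[2, 0, 0, -1, -1], [0, 2, 0, 0, -2], [0, 0, 2, -1, 0], [-1, 0, -1, 2, 0], [-1, -1, 0, 0, 2]].
The roots have two lengths (squared-length ratio 2:1); the short ones are alpha_{1,3,4,5}. The associated Dynkin diagram is a chain of 5 nodes with a double edge at one end; the terminal node there is the unique long simple root (C_5), so the type is C_5 (the algebra sp(10)).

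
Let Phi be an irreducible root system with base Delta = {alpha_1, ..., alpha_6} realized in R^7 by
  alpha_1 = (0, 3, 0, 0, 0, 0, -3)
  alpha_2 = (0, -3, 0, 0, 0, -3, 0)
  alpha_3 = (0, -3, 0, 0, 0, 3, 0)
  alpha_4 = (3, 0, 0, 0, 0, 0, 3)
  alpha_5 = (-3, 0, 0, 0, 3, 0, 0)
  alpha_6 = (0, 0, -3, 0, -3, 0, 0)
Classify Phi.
Compute the Cartan integers a_ij = 2(alpha_i, alpha_j)/(alpha_j, alpha_j); the resulting 6x6 Cartan matrix is
[[2, -1, -1, -1, 0, 0], [-1, 2, 0, 0, 0, 0], [-1, 0, 2, 0, 0, 0], [-1, 0, 0, 2, -1, 0], [0, 0, 0, -1, 2, -1], [0, 0, 0, 0, -1, 2]].
All simple roots have the same length, so the diagram is simply laced. The associated Dynkin diagram is a chain of 4 nodes with a fork of two nodes at one end (D_6), so the type is D_6 (the algebra so(12)).

D_6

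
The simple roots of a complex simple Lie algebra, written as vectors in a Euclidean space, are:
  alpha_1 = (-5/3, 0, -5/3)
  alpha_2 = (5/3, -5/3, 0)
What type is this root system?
Compute the Cartan integers a_ij = 2(alpha_i, alpha_j)/(alpha_j, alpha_j); the resulting 2x2 Cartan matrix is
[[2, -1], [-1, 2]].
All simple roots have the same length, so the diagram is simply laced. The associated Dynkin diagram is a chain of 2 nodes with single edges (A_2), so the type is A_2 (the algebra sl(3)).

type A_2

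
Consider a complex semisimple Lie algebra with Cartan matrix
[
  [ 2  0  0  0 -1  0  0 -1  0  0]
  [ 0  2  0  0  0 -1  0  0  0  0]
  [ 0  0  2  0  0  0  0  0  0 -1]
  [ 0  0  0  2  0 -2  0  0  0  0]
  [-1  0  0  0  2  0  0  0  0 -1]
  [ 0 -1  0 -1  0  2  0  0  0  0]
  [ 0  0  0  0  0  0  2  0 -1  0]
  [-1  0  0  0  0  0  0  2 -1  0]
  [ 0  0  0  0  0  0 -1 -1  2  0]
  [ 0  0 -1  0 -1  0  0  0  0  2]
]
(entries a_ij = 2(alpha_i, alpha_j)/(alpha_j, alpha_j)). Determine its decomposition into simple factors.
A_7 (sl(8)) ⊕ C_3 (sp(6))

The diagram associated to this matrix has two connected components: the simple roots {alpha_1, alpha_3, alpha_5, alpha_7, alpha_8, alpha_9, alpha_10} form a chain of 7 nodes with single edges (A_7), and {alpha_2, alpha_4, alpha_6} form a chain of 3 nodes with a double edge at one end; the terminal node there is the unique long simple root (C_3). A semisimple Lie algebra decomposes uniquely as the direct sum of simple ideals, one per connected component of its Dynkin diagram, so g ≅ A_7 ⊕ C_3 (dimension 63 + 21 = 84).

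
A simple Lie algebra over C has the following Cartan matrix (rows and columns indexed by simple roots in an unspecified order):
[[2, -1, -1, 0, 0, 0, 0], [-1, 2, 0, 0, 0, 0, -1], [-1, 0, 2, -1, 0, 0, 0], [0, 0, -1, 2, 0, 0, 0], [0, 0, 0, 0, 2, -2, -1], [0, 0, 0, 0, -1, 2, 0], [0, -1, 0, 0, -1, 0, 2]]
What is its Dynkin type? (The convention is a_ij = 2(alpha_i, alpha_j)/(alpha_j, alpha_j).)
B_7 (so(15))

The matrix has rank 7 with 2's on the diagonal. Reading the off-diagonal entries as Dynkin edges (a single edge where a_ij = a_ji = -1; a double or triple edge where a_ij * a_ji = 2 or 3), the diagram is a chain of 7 nodes with a double edge at one end; the terminal node there is the unique short simple root (B_7). One simple-root ordering that puts it in standard form is (alpha_4, alpha_3, alpha_1, alpha_2, alpha_7, alpha_5, alpha_6). So the algebra is type B_7, i.e. so(15).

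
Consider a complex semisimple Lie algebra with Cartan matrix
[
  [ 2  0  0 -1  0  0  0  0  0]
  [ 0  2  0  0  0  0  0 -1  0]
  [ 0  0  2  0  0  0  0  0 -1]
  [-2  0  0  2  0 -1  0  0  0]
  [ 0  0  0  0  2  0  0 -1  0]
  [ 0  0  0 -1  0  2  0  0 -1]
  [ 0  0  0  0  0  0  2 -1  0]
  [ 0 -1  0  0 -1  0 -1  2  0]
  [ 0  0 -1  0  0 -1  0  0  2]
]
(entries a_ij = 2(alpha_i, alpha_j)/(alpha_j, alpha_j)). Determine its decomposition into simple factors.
B_5 + D_4

The diagram associated to this matrix has two connected components: the simple roots {alpha_1, alpha_3, alpha_4, alpha_6, alpha_9} form a chain of 5 nodes with a double edge at one end; the terminal node there is the unique short simple root (B_5), and {alpha_2, alpha_5, alpha_7, alpha_8} form a chain of 2 nodes with a fork of two nodes at one end (D_4). A semisimple Lie algebra decomposes uniquely as the direct sum of simple ideals, one per connected component of its Dynkin diagram, so g ≅ B_5 ⊕ D_4 (dimension 55 + 28 = 83).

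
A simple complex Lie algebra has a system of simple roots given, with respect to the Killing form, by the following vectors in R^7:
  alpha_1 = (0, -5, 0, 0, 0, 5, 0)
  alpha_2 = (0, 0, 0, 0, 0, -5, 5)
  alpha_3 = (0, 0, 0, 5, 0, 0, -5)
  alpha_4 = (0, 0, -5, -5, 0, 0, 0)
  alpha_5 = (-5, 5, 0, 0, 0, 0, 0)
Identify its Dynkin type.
Compute the Cartan integers a_ij = 2(alpha_i, alpha_j)/(alpha_j, alpha_j); the resulting 5x5 Cartan matrix is
[[2, -1, 0, 0, -1], [-1, 2, -1, 0, 0], [0, -1, 2, -1, 0], [0, 0, -1, 2, 0], [-1, 0, 0, 0, 2]].
All simple roots have the same length, so the diagram is simply laced. The associated Dynkin diagram is a chain of 5 nodes with single edges (A_5), so the type is A_5 (the algebra sl(6)).

A_5 (sl(6))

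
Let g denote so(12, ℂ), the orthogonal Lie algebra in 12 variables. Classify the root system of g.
type D_6

This is so(12) with 12 even, which has dimension 12(12-1)/2 = 66 and rank 12/2 = 6. In the classification of classical Lie algebras, the orthogonal algebra so(2n) in an even number of variables has type D_n; here n = 6, so the Dynkin diagram is a chain of 4 nodes with a fork of two nodes at one end (D_6). Hence the type is D_6.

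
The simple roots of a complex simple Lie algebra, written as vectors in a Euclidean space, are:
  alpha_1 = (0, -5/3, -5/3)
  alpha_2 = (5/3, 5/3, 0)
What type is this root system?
A2

Compute the Cartan integers a_ij = 2(alpha_i, alpha_j)/(alpha_j, alpha_j); the resulting 2x2 Cartan matrix is
[[2, -1], [-1, 2]].
All simple roots have the same length, so the diagram is simply laced. The associated Dynkin diagram is a chain of 2 nodes with single edges (A_2), so the type is A_2 (the algebra sl(3)).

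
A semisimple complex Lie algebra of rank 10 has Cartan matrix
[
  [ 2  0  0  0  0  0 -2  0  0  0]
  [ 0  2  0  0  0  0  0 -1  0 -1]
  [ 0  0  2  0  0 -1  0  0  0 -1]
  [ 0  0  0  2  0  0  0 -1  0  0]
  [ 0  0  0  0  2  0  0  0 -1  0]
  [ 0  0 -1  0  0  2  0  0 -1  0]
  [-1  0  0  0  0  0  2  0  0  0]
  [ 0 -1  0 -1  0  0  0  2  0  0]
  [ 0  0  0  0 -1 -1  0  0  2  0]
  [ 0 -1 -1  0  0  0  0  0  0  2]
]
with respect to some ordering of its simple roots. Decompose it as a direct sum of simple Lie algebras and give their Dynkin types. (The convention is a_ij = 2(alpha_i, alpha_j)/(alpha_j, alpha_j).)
type A_8 + type B_2

The diagram associated to this matrix has two connected components: the simple roots {alpha_2, alpha_3, alpha_4, alpha_5, alpha_6, alpha_8, alpha_9, alpha_10} form a chain of 8 nodes with single edges (A_8), and {alpha_1, alpha_7} form a chain of 2 nodes with a double edge at one end; the terminal node there is the unique short simple root (B_2). A semisimple Lie algebra decomposes uniquely as the direct sum of simple ideals, one per connected component of its Dynkin diagram, so g ≅ A_8 ⊕ B_2 (dimension 80 + 10 = 90).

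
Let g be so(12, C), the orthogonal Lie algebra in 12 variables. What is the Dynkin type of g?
D_6

This is so(12) with 12 even, which has dimension 12(12-1)/2 = 66 and rank 12/2 = 6. In the classification of classical Lie algebras, the orthogonal algebra so(2n) in an even number of variables has type D_n; here n = 6, so the Dynkin diagram is a chain of 4 nodes with a fork of two nodes at one end (D_6). Hence the type is D_6.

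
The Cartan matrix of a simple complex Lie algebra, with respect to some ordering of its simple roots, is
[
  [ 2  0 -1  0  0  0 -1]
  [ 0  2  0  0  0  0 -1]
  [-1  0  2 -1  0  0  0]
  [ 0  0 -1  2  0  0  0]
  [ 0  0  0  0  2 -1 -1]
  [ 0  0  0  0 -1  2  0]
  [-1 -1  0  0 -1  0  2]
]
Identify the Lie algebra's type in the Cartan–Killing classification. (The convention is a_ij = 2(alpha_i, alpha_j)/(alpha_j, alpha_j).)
E_7

The matrix has rank 7 with 2's on the diagonal. Reading the off-diagonal entries as Dynkin edges (a single edge where a_ij = a_ji = -1; a double or triple edge where a_ij * a_ji = 2 or 3), the diagram is a chain of 6 nodes with one extra node attached to the third node from one end (E_7). One simple-root ordering that puts it in standard form is (alpha_6, alpha_2, alpha_5, alpha_7, alpha_1, alpha_3, alpha_4). So the algebra is type E_7.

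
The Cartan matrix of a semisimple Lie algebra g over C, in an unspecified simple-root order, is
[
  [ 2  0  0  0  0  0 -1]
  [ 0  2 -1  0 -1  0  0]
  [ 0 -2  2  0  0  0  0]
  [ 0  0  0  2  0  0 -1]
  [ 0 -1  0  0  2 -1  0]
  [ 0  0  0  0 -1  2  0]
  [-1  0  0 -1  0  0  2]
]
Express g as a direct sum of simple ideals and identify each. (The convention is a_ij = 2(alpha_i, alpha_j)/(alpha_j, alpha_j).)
A3 ⊕ C4

The diagram associated to this matrix has two connected components: the simple roots {alpha_1, alpha_4, alpha_7} form a chain of 3 nodes with single edges (A_3), and {alpha_2, alpha_3, alpha_5, alpha_6} form a chain of 4 nodes with a double edge at one end; the terminal node there is the unique long simple root (C_4). A semisimple Lie algebra decomposes uniquely as the direct sum of simple ideals, one per connected component of its Dynkin diagram, so g ≅ A_3 ⊕ C_4 (dimension 15 + 36 = 51).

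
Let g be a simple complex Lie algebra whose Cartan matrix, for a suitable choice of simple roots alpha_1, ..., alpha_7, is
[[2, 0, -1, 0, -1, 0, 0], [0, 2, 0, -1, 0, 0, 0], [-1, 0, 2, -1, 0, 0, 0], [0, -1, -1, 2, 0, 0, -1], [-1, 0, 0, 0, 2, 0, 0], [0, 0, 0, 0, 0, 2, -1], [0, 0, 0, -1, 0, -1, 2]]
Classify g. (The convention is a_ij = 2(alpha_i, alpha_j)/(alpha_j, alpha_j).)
E_7

The matrix has rank 7 with 2's on the diagonal. Reading the off-diagonal entries as Dynkin edges (a single edge where a_ij = a_ji = -1; a double or triple edge where a_ij * a_ji = 2 or 3), the diagram is a chain of 6 nodes with one extra node attached to the third node from one end (E_7). One simple-root ordering that puts it in standard form is (alpha_6, alpha_2, alpha_7, alpha_4, alpha_3, alpha_1, alpha_5). So the algebra is type E_7.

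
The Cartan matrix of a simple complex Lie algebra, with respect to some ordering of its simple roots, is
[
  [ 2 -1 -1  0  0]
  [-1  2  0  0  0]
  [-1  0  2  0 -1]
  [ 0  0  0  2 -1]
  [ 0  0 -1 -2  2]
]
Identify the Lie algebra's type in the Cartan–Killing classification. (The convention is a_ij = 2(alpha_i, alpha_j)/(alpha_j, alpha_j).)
The matrix has rank 5 with 2's on the diagonal. Reading the off-diagonal entries as Dynkin edges (a single edge where a_ij = a_ji = -1; a double or triple edge where a_ij * a_ji = 2 or 3), the diagram is a chain of 5 nodes with a double edge at one end; the terminal node there is the unique short simple root (B_5). One simple-root ordering that puts it in standard form is (alpha_2, alpha_1, alpha_3, alpha_5, alpha_4). So the algebra is type B_5, i.e. so(11).

type B_5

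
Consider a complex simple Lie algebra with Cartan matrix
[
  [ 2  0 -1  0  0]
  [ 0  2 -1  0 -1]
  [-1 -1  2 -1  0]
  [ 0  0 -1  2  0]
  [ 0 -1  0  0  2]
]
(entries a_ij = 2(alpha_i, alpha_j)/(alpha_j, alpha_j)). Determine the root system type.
The matrix has rank 5 with 2's on the diagonal. Reading the off-diagonal entries as Dynkin edges (a single edge where a_ij = a_ji = -1; a double or triple edge where a_ij * a_ji = 2 or 3), the diagram is a chain of 3 nodes with a fork of two nodes at one end (D_5). One simple-root ordering that puts it in standard form is (alpha_5, alpha_2, alpha_3, alpha_4, alpha_1). So the algebra is type D_5, i.e. so(10).

type D_5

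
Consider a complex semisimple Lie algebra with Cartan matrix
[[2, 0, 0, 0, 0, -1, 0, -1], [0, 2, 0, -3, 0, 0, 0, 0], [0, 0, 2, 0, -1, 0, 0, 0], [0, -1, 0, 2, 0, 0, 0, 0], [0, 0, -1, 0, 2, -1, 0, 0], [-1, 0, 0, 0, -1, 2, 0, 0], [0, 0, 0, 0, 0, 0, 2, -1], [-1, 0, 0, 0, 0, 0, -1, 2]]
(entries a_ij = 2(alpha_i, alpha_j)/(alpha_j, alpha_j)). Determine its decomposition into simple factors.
type A_6 ⊕ type G_2

The diagram associated to this matrix has two connected components: the simple roots {alpha_1, alpha_3, alpha_5, alpha_6, alpha_7, alpha_8} form a chain of 6 nodes with single edges (A_6), and {alpha_2, alpha_4} form two nodes joined by a triple edge (G_2). A semisimple Lie algebra decomposes uniquely as the direct sum of simple ideals, one per connected component of its Dynkin diagram, so g ≅ A_6 ⊕ G_2 (dimension 48 + 14 = 62).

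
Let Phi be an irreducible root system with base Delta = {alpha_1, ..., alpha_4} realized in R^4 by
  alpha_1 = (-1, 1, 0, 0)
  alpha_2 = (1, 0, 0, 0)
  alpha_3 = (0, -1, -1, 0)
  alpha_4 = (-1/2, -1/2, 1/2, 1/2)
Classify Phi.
F_4

Compute the Cartan integers a_ij = 2(alpha_i, alpha_j)/(alpha_j, alpha_j); the resulting 4x4 Cartan matrix is
[[2, -2, -1, 0], [-1, 2, 0, -1], [-1, 0, 2, 0], [0, -1, 0, 2]].
The roots have two lengths (squared-length ratio 2:1); the short ones are alpha_{2,4}. The associated Dynkin diagram is a chain of 4 nodes with a double edge between the middle two (F_4), so the type is F_4.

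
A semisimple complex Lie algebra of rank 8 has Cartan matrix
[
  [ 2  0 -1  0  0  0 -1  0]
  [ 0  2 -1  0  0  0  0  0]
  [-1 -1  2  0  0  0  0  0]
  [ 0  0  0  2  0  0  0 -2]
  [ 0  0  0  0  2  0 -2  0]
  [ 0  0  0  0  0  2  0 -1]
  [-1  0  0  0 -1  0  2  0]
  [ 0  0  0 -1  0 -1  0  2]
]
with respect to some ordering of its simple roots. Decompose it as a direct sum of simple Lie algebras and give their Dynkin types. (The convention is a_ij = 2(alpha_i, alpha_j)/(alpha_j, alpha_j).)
The diagram associated to this matrix has two connected components: the simple roots {alpha_4, alpha_6, alpha_8} form a chain of 3 nodes with a double edge at one end; the terminal node there is the unique long simple root (C_3), and {alpha_1, alpha_2, alpha_3, alpha_5, alpha_7} form a chain of 5 nodes with a double edge at one end; the terminal node there is the unique long simple root (C_5). A semisimple Lie algebra decomposes uniquely as the direct sum of simple ideals, one per connected component of its Dynkin diagram, so g ≅ C_3 ⊕ C_5 (dimension 21 + 55 = 76).

C_3 + C_5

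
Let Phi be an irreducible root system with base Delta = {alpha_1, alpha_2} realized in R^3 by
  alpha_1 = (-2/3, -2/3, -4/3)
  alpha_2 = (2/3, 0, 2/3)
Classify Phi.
G_2

Compute the Cartan integers a_ij = 2(alpha_i, alpha_j)/(alpha_j, alpha_j); the resulting 2x2 Cartan matrix is
[[2, -3], [-1, 2]].
The roots have two lengths (squared-length ratio 3:1); the short ones are alpha_{2}. The associated Dynkin diagram is two nodes joined by a triple edge (G_2), so the type is G_2.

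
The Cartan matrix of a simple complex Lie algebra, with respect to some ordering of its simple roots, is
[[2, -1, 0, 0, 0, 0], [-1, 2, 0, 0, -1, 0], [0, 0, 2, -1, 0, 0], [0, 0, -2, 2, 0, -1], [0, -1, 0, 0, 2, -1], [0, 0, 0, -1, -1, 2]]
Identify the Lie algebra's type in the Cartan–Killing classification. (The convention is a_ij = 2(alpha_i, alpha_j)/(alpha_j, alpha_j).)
The matrix has rank 6 with 2's on the diagonal. Reading the off-diagonal entries as Dynkin edges (a single edge where a_ij = a_ji = -1; a double or triple edge where a_ij * a_ji = 2 or 3), the diagram is a chain of 6 nodes with a double edge at one end; the terminal node there is the unique short simple root (B_6). One simple-root ordering that puts it in standard form is (alpha_1, alpha_2, alpha_5, alpha_6, alpha_4, alpha_3). So the algebra is type B_6, i.e. so(13).

B_6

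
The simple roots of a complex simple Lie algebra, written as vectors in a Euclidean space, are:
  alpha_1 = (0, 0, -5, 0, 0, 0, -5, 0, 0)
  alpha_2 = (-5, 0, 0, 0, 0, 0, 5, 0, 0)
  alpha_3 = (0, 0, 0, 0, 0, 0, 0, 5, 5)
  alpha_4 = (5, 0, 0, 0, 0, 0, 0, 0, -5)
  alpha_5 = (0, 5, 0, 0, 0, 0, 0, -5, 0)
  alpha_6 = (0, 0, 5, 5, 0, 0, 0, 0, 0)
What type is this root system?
A_6

Compute the Cartan integers a_ij = 2(alpha_i, alpha_j)/(alpha_j, alpha_j); the resulting 6x6 Cartan matrix is
[[2, -1, 0, 0, 0, -1], [-1, 2, 0, -1, 0, 0], [0, 0, 2, -1, -1, 0], [0, -1, -1, 2, 0, 0], [0, 0, -1, 0, 2, 0], [-1, 0, 0, 0, 0, 2]].
All simple roots have the same length, so the diagram is simply laced. The associated Dynkin diagram is a chain of 6 nodes with single edges (A_6), so the type is A_6 (the algebra sl(7)).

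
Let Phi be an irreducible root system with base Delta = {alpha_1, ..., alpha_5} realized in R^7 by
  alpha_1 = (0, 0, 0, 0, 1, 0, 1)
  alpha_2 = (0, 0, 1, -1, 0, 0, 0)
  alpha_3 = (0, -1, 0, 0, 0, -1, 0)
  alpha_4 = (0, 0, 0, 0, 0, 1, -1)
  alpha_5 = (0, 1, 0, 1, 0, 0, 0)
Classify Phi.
type A_5

Compute the Cartan integers a_ij = 2(alpha_i, alpha_j)/(alpha_j, alpha_j); the resulting 5x5 Cartan matrix is
[[2, 0, 0, -1, 0], [0, 2, 0, 0, -1], [0, 0, 2, -1, -1], [-1, 0, -1, 2, 0], [0, -1, -1, 0, 2]].
All simple roots have the same length, so the diagram is simply laced. The associated Dynkin diagram is a chain of 5 nodes with single edges (A_5), so the type is A_5 (the algebra sl(6)).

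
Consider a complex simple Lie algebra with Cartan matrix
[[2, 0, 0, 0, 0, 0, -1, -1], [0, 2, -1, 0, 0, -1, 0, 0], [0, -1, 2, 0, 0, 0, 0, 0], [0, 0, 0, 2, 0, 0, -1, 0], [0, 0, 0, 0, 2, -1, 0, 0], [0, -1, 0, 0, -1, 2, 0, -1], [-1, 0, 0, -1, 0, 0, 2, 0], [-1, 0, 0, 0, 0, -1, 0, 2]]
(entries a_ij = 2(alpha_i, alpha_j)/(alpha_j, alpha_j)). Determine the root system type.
E_8

The matrix has rank 8 with 2's on the diagonal. Reading the off-diagonal entries as Dynkin edges (a single edge where a_ij = a_ji = -1; a double or triple edge where a_ij * a_ji = 2 or 3), the diagram is a chain of 7 nodes with one extra node attached to the third node from one end (E_8). One simple-root ordering that puts it in standard form is (alpha_3, alpha_5, alpha_2, alpha_6, alpha_8, alpha_1, alpha_7, alpha_4). So the algebra is type E_8.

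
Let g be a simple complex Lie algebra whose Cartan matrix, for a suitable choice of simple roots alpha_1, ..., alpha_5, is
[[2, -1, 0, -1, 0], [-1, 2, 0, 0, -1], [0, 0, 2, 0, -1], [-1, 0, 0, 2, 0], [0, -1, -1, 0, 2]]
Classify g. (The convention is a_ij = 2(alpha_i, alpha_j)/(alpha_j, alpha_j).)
A5

The matrix has rank 5 with 2's on the diagonal. Reading the off-diagonal entries as Dynkin edges (a single edge where a_ij = a_ji = -1; a double or triple edge where a_ij * a_ji = 2 or 3), the diagram is a chain of 5 nodes with single edges (A_5). One simple-root ordering that puts it in standard form is (alpha_3, alpha_5, alpha_2, alpha_1, alpha_4). So the algebra is type A_5, i.e. sl(6).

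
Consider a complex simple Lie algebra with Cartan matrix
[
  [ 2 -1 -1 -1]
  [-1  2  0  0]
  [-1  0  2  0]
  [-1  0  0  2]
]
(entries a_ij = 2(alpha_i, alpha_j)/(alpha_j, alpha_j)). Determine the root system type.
D_4

The matrix has rank 4 with 2's on the diagonal. Reading the off-diagonal entries as Dynkin edges (a single edge where a_ij = a_ji = -1; a double or triple edge where a_ij * a_ji = 2 or 3), the diagram is a chain of 2 nodes with a fork of two nodes at one end (D_4). One simple-root ordering that puts it in standard form is (alpha_4, alpha_1, alpha_3, alpha_2). So the algebra is type D_4, i.e. so(8).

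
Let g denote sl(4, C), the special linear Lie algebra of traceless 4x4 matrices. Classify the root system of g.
type A_3

This is sl(4), which has dimension 4^2 - 1 = 15 and rank 4 - 1 = 3 (a Cartan subalgebra is the diagonal traceless matrices). In the classification of classical Lie algebras, the special linear algebra sl(n+1) has type A_n; here n = 3, so the Dynkin diagram is a chain of 3 nodes with single edges (A_3). Hence the type is A_3.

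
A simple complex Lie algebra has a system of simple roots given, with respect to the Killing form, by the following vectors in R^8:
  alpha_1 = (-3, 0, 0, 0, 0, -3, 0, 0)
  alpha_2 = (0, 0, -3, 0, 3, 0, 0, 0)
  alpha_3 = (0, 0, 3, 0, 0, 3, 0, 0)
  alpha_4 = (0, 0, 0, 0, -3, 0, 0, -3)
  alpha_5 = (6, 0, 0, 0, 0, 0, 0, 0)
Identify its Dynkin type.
C_5

Compute the Cartan integers a_ij = 2(alpha_i, alpha_j)/(alpha_j, alpha_j); the resulting 5x5 Cartan matrix is
[[2, 0, -1, 0, -1], [0, 2, -1, -1, 0], [-1, -1, 2, 0, 0], [0, -1, 0, 2, 0], [-2, 0, 0, 0, 2]].
The roots have two lengths (squared-length ratio 2:1); the short ones are alpha_{1,2,3,4}. The associated Dynkin diagram is a chain of 5 nodes with a double edge at one end; the terminal node there is the unique long simple root (C_5), so the type is C_5 (the algebra sp(10)).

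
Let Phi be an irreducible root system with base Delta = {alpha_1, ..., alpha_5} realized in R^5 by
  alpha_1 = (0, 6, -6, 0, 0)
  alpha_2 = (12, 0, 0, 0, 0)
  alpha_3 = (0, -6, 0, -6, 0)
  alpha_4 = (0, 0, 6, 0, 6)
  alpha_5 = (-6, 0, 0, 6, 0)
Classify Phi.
C5

Compute the Cartan integers a_ij = 2(alpha_i, alpha_j)/(alpha_j, alpha_j); the resulting 5x5 Cartan matrix is
[[2, 0, -1, -1, 0], [0, 2, 0, 0, -2], [-1, 0, 2, 0, -1], [-1, 0, 0, 2, 0], [0, -1, -1, 0, 2]].
The roots have two lengths (squared-length ratio 2:1); the short ones are alpha_{1,3,4,5}. The associated Dynkin diagram is a chain of 5 nodes with a double edge at one end; the terminal node there is the unique long simple root (C_5), so the type is C_5 (the algebra sp(10)).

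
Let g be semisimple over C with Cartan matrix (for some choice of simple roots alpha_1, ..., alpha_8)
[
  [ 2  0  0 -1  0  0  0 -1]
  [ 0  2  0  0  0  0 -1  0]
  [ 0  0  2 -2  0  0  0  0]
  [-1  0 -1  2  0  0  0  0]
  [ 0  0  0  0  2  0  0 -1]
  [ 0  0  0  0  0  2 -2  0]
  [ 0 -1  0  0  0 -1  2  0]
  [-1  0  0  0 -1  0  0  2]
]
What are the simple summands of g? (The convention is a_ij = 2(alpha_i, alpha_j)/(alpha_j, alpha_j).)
C_3 (sp(6)) ⊕ C_5 (sp(10))

The diagram associated to this matrix has two connected components: the simple roots {alpha_2, alpha_6, alpha_7} form a chain of 3 nodes with a double edge at one end; the terminal node there is the unique long simple root (C_3), and {alpha_1, alpha_3, alpha_4, alpha_5, alpha_8} form a chain of 5 nodes with a double edge at one end; the terminal node there is the unique long simple root (C_5). A semisimple Lie algebra decomposes uniquely as the direct sum of simple ideals, one per connected component of its Dynkin diagram, so g ≅ C_3 ⊕ C_5 (dimension 21 + 55 = 76).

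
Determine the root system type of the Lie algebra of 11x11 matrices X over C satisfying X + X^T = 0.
B5

This is so(11) with 11 odd, which has dimension 11(11-1)/2 = 55 and rank (11-1)/2 = 5. In the classification of classical Lie algebras, the orthogonal algebra so(2n+1) in an odd number of variables has type B_n; here n = 5, so the Dynkin diagram is a chain of 5 nodes with a double edge at one end; the terminal node there is the unique short simple root (B_5). Hence the type is B_5.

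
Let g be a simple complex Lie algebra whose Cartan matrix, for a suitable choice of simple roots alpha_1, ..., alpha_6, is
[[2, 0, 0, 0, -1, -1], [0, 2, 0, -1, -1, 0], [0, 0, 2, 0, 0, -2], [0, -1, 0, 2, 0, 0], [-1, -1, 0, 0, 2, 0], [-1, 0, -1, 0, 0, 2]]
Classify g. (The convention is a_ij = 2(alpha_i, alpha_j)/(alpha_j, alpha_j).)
The matrix has rank 6 with 2's on the diagonal. Reading the off-diagonal entries as Dynkin edges (a single edge where a_ij = a_ji = -1; a double or triple edge where a_ij * a_ji = 2 or 3), the diagram is a chain of 6 nodes with a double edge at one end; the terminal node there is the unique long simple root (C_6). One simple-root ordering that puts it in standard form is (alpha_4, alpha_2, alpha_5, alpha_1, alpha_6, alpha_3). So the algebra is type C_6, i.e. sp(12).

type C_6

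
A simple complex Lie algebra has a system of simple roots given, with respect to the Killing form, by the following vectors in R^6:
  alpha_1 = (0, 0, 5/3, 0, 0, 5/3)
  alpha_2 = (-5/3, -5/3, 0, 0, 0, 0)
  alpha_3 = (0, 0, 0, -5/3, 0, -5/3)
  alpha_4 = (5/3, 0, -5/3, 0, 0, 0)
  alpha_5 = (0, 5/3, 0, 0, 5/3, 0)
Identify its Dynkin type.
type A_5

Compute the Cartan integers a_ij = 2(alpha_i, alpha_j)/(alpha_j, alpha_j); the resulting 5x5 Cartan matrix is
[[2, 0, -1, -1, 0], [0, 2, 0, -1, -1], [-1, 0, 2, 0, 0], [-1, -1, 0, 2, 0], [0, -1, 0, 0, 2]].
All simple roots have the same length, so the diagram is simply laced. The associated Dynkin diagram is a chain of 5 nodes with single edges (A_5), so the type is A_5 (the algebra sl(6)).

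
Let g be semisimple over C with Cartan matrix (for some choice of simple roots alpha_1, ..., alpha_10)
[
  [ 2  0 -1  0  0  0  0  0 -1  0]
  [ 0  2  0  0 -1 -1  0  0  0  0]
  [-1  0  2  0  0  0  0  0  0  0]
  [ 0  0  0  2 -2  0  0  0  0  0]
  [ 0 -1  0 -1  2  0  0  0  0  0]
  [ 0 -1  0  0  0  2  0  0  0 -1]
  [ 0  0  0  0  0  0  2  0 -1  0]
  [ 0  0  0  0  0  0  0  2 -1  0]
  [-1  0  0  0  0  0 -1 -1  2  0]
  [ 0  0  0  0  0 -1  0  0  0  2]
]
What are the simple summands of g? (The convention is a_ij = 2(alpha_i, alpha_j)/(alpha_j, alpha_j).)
The diagram associated to this matrix has two connected components: the simple roots {alpha_2, alpha_4, alpha_5, alpha_6, alpha_10} form a chain of 5 nodes with a double edge at one end; the terminal node there is the unique long simple root (C_5), and {alpha_1, alpha_3, alpha_7, alpha_8, alpha_9} form a chain of 3 nodes with a fork of two nodes at one end (D_5). A semisimple Lie algebra decomposes uniquely as the direct sum of simple ideals, one per connected component of its Dynkin diagram, so g ≅ C_5 ⊕ D_5 (dimension 55 + 45 = 100).

C5 + D5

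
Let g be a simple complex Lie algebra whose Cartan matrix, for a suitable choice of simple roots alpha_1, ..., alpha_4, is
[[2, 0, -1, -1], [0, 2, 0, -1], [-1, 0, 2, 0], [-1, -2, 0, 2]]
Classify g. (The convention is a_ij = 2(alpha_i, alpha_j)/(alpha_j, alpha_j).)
The matrix has rank 4 with 2's on the diagonal. Reading the off-diagonal entries as Dynkin edges (a single edge where a_ij = a_ji = -1; a double or triple edge where a_ij * a_ji = 2 or 3), the diagram is a chain of 4 nodes with a double edge at one end; the terminal node there is the unique short simple root (B_4). One simple-root ordering that puts it in standard form is (alpha_3, alpha_1, alpha_4, alpha_2). So the algebra is type B_4, i.e. so(9).

B4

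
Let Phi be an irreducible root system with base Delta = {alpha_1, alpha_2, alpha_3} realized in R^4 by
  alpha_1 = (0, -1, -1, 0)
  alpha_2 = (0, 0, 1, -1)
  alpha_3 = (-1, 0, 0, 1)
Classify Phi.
A3

Compute the Cartan integers a_ij = 2(alpha_i, alpha_j)/(alpha_j, alpha_j); the resulting 3x3 Cartan matrix is
[[2, -1, 0], [-1, 2, -1], [0, -1, 2]].
All simple roots have the same length, so the diagram is simply laced. The associated Dynkin diagram is a chain of 3 nodes with single edges (A_3), so the type is A_3 (the algebra sl(4)).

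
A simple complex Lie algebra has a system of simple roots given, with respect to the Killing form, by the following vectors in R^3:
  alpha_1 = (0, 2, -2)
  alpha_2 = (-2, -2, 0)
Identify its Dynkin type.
Compute the Cartan integers a_ij = 2(alpha_i, alpha_j)/(alpha_j, alpha_j); the resulting 2x2 Cartan matrix is
[[2, -1], [-1, 2]].
All simple roots have the same length, so the diagram is simply laced. The associated Dynkin diagram is a chain of 2 nodes with single edges (A_2), so the type is A_2 (the algebra sl(3)).

A2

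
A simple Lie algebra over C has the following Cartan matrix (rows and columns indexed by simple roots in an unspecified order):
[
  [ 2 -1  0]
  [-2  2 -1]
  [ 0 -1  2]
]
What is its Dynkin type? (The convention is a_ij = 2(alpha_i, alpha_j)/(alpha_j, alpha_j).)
type B_3

The matrix has rank 3 with 2's on the diagonal. Reading the off-diagonal entries as Dynkin edges (a single edge where a_ij = a_ji = -1; a double or triple edge where a_ij * a_ji = 2 or 3), the diagram is a chain of 3 nodes with a double edge at one end; the terminal node there is the unique short simple root (B_3). One simple-root ordering that puts it in standard form is (alpha_3, alpha_2, alpha_1). So the algebra is type B_3, i.e. so(7).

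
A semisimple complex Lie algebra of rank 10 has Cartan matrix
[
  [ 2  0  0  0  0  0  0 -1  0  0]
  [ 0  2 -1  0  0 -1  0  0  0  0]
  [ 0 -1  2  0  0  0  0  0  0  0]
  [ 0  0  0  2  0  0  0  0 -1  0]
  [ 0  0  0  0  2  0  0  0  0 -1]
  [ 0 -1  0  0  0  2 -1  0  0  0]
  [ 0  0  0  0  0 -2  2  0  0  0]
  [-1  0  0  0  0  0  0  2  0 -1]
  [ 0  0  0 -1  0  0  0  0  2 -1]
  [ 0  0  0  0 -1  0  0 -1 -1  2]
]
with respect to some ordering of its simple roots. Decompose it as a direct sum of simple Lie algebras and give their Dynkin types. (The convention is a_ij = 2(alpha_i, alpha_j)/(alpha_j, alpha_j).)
The diagram associated to this matrix has two connected components: the simple roots {alpha_2, alpha_3, alpha_6, alpha_7} form a chain of 4 nodes with a double edge at one end; the terminal node there is the unique long simple root (C_4), and {alpha_1, alpha_4, alpha_5, alpha_8, alpha_9, alpha_10} form a chain of 5 nodes with one extra node attached to the third node from one end (E_6). A semisimple Lie algebra decomposes uniquely as the direct sum of simple ideals, one per connected component of its Dynkin diagram, so g ≅ C_4 ⊕ E_6 (dimension 36 + 78 = 114).

C_4 + E_6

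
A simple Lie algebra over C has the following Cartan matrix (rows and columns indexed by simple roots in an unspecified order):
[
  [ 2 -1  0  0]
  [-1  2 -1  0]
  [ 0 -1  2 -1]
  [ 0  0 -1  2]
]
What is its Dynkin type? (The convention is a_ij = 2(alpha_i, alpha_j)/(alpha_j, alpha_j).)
The matrix has rank 4 with 2's on the diagonal. Reading the off-diagonal entries as Dynkin edges (a single edge where a_ij = a_ji = -1; a double or triple edge where a_ij * a_ji = 2 or 3), the diagram is a chain of 4 nodes with single edges (A_4). One simple-root ordering that puts it in standard form is (alpha_1, alpha_2, alpha_3, alpha_4). So the algebra is type A_4, i.e. sl(5).

A4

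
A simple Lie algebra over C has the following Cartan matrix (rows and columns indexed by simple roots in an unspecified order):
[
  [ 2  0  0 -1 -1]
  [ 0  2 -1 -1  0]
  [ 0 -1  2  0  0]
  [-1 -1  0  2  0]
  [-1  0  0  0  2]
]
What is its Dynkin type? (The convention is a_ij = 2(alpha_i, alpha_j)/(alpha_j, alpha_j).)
The matrix has rank 5 with 2's on the diagonal. Reading the off-diagonal entries as Dynkin edges (a single edge where a_ij = a_ji = -1; a double or triple edge where a_ij * a_ji = 2 or 3), the diagram is a chain of 5 nodes with single edges (A_5). One simple-root ordering that puts it in standard form is (alpha_5, alpha_1, alpha_4, alpha_2, alpha_3). So the algebra is type A_5, i.e. sl(6).

type A_5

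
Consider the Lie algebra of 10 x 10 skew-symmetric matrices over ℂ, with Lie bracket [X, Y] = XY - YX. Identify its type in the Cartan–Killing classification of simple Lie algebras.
This is so(10) with 10 even, which has dimension 10(10-1)/2 = 45 and rank 10/2 = 5. In the classification of classical Lie algebras, the orthogonal algebra so(2n) in an even number of variables has type D_n; here n = 5, so the Dynkin diagram is a chain of 3 nodes with a fork of two nodes at one end (D_5). Hence the type is D_5.

type D_5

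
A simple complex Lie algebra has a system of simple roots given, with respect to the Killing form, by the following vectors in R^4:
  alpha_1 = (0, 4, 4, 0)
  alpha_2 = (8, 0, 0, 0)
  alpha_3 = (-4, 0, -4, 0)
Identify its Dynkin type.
C_3 (sp(6))

Compute the Cartan integers a_ij = 2(alpha_i, alpha_j)/(alpha_j, alpha_j); the resulting 3x3 Cartan matrix is
[[2, 0, -1], [0, 2, -2], [-1, -1, 2]].
The roots have two lengths (squared-length ratio 2:1); the short ones are alpha_{1,3}. The associated Dynkin diagram is a chain of 3 nodes with a double edge at one end; the terminal node there is the unique long simple root (C_3), so the type is C_3 (the algebra sp(6)).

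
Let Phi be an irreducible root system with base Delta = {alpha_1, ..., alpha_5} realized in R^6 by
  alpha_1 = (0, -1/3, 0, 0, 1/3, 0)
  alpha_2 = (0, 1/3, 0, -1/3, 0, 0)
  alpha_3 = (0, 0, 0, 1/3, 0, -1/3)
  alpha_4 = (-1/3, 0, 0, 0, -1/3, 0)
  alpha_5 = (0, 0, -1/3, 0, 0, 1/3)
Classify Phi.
type A_5

Compute the Cartan integers a_ij = 2(alpha_i, alpha_j)/(alpha_j, alpha_j); the resulting 5x5 Cartan matrix is
[[2, -1, 0, -1, 0], [-1, 2, -1, 0, 0], [0, -1, 2, 0, -1], [-1, 0, 0, 2, 0], [0, 0, -1, 0, 2]].
All simple roots have the same length, so the diagram is simply laced. The associated Dynkin diagram is a chain of 5 nodes with single edges (A_5), so the type is A_5 (the algebra sl(6)).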